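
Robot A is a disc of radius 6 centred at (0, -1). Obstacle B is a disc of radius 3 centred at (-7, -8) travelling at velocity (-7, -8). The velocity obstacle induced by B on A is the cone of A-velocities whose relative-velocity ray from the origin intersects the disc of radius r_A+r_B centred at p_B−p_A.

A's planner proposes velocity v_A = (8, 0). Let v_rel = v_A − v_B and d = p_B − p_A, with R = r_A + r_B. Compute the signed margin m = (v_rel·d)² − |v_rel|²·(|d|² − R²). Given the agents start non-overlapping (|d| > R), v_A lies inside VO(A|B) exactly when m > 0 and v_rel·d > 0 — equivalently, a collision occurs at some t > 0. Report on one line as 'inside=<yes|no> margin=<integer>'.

d = (-7, -7),  |d|² = 98;  R = 6+3 = 9,  c = 98−9² = 17
v_rel = (15, 8),  |v_rel|² = 289;  v_rel·d = (15)·(-7) + (8)·(-7) = -161
289·t² + 322·t + 17 = 0  ⇒  m = (-161)² − 289·17 = 21008
m = 21008 > 0,  v_rel·d = -161 < 0  ⇒  outside

inside=no margin=21008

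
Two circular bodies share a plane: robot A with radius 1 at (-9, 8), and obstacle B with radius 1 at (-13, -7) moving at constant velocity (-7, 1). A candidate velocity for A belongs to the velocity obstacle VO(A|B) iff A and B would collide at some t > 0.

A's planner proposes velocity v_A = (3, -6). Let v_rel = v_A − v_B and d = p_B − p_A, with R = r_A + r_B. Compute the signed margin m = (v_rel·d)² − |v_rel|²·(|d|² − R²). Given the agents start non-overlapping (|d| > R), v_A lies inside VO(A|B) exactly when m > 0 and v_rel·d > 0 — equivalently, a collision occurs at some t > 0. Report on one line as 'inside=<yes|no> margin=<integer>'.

d = (-4, -15),  |d|² = 241;  R = 1+1 = 2,  c = 241−2² = 237
v_rel = (10, -7),  |v_rel|² = 149;  v_rel·d = (10)·(-4) + (-7)·(-15) = 65
149·t² − 130·t + 237 = 0  ⇒  m = 65² − 149·237 = -31088
m = -31088 < 0,  v_rel·d = 65 > 0  ⇒  outside

inside=no margin=-31088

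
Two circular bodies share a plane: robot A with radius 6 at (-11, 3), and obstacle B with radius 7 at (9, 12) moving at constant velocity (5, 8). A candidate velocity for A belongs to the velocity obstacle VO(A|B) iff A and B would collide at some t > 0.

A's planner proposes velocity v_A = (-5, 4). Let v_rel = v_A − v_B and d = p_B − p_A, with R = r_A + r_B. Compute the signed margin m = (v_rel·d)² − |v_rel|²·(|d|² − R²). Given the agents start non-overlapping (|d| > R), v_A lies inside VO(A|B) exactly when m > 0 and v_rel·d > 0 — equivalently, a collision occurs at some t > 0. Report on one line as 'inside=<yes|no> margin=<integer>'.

d = (20, 9),  |d|² = 481;  R = 6+7 = 13,  c = 481−13² = 312
v_rel = (-10, -4),  |v_rel|² = 116;  v_rel·d = (-10)·(20) + (-4)·(9) = -236
116·t² + 472·t + 312 = 0  ⇒  m = (-236)² − 116·312 = 19504
m = 19504 > 0,  v_rel·d = -236 < 0  ⇒  outside

inside=no margin=19504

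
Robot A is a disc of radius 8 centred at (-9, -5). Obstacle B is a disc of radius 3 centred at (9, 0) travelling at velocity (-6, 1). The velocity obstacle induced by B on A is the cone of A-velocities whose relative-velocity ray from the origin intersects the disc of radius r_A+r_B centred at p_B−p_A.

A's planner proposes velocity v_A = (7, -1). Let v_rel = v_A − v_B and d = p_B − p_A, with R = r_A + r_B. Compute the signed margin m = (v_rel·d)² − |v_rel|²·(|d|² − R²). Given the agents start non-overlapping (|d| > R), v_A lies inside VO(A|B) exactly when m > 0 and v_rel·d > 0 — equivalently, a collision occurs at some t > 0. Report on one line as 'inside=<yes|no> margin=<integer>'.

d = (18, 5),  |d|² = 349;  R = 8+3 = 11,  c = 349−11² = 228
v_rel = (13, -2),  |v_rel|² = 173;  v_rel·d = (13)·(18) + (-2)·(5) = 224
173·t² − 448·t + 228 = 0  ⇒  m = 224² − 173·228 = 10732
m = 10732 > 0,  v_rel·d = 224 > 0  ⇒  inside

inside=yes margin=10732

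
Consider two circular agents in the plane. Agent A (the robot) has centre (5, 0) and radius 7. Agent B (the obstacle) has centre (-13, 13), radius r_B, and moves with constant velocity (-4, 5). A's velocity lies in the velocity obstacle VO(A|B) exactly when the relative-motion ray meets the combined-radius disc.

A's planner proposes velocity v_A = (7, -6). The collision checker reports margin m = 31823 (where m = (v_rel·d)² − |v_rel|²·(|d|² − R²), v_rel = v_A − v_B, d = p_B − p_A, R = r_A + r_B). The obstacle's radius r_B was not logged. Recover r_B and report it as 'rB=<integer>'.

m = 31823
d = (-18, 13);  v_rel = (11, -11),  |v_rel|² = 242
v_rel×d = (11)·(13) − (-11)·(-18) = -55
since m = R²·242 − (-55)²:  R² = (3025 + 31823) / 242 = 144
R = √144 = 12  ⇒  r_B = 12 − 7 = 5

rB=5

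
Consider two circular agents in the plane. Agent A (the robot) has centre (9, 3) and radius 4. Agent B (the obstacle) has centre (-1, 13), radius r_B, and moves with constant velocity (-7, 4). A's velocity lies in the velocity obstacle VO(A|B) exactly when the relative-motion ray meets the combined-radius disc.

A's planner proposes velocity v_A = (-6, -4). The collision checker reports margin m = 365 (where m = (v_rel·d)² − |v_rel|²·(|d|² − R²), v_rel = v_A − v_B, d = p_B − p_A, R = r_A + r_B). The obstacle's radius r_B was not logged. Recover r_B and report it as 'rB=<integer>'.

m = 365
d = (-10, 10);  v_rel = (1, -8),  |v_rel|² = 65
v_rel×d = (1)·(10) − (-8)·(-10) = -70
since m = R²·65 − (-70)²:  R² = (4900 + 365) / 65 = 81
R = √81 = 9  ⇒  r_B = 9 − 4 = 5

rB=5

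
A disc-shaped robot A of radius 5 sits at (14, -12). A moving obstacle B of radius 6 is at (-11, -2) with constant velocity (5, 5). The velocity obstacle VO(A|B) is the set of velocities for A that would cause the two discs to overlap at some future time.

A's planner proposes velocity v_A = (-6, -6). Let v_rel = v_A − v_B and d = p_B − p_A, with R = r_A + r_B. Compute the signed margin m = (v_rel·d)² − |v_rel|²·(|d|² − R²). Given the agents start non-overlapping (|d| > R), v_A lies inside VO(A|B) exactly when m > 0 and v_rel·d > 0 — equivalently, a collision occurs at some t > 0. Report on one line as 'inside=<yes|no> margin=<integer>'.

d = (-25, 10),  |d|² = 725;  R = 5+6 = 11,  c = 725−11² = 604
v_rel = (-11, -11),  |v_rel|² = 242;  v_rel·d = (-11)·(-25) + (-11)·(10) = 165
242·t² − 330·t + 604 = 0  ⇒  m = 165² − 242·604 = -118943
m = -118943 < 0,  v_rel·d = 165 > 0  ⇒  outside

inside=no margin=-118943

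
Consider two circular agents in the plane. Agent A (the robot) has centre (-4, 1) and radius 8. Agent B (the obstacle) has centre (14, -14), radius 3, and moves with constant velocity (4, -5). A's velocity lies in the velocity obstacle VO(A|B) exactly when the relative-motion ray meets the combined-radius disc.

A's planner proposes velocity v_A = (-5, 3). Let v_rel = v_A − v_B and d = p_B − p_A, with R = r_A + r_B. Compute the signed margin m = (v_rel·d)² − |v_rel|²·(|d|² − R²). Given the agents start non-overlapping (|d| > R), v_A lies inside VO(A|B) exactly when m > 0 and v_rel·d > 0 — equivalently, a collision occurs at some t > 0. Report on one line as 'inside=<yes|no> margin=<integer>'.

d = (18, -15),  |d|² = 549;  R = 8+3 = 11,  c = 549−11² = 428
v_rel = (-9, 8),  |v_rel|² = 145;  v_rel·d = (-9)·(18) + (8)·(-15) = -282
145·t² + 564·t + 428 = 0  ⇒  m = (-282)² − 145·428 = 17464
m = 17464 > 0,  v_rel·d = -282 < 0  ⇒  outside

inside=no margin=17464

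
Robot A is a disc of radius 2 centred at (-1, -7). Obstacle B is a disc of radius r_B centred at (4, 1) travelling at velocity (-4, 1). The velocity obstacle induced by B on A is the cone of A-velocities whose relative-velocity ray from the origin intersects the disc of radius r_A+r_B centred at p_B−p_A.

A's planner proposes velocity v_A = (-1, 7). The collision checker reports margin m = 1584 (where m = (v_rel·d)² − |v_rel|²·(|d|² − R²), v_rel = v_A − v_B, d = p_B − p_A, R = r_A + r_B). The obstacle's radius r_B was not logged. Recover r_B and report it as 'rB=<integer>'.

m = 1584
d = (5, 8);  v_rel = (3, 6),  |v_rel|² = 45
v_rel×d = (3)·(8) − (6)·(5) = -6
since m = R²·45 − (-6)²:  R² = (36 + 1584) / 45 = 36
R = √36 = 6  ⇒  r_B = 6 − 2 = 4

rB=4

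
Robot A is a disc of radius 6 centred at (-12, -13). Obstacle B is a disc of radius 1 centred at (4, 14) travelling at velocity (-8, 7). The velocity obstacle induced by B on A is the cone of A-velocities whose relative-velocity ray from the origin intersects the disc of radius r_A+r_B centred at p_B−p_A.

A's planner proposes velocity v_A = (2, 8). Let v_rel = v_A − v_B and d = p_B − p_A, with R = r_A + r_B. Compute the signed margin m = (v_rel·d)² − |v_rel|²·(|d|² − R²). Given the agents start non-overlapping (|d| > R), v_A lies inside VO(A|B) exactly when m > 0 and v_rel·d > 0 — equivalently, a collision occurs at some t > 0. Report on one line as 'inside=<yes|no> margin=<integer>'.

d = (16, 27),  |d|² = 985;  R = 6+1 = 7,  c = 985−7² = 936
v_rel = (10, 1),  |v_rel|² = 101;  v_rel·d = (10)·(16) + (1)·(27) = 187
101·t² − 374·t + 936 = 0  ⇒  m = 187² − 101·936 = -59567
m = -59567 < 0,  v_rel·d = 187 > 0  ⇒  outside

inside=no margin=-59567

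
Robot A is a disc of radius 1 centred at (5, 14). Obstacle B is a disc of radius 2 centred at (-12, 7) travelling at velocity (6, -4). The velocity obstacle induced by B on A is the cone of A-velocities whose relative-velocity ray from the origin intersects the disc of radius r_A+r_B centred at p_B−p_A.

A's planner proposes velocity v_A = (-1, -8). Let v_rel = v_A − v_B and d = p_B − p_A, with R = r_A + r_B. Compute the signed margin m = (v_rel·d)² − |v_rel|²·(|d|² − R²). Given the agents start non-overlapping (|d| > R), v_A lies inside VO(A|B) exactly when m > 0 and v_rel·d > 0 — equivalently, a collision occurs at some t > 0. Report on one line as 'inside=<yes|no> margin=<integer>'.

d = (-17, -7),  |d|² = 338;  R = 1+2 = 3,  c = 338−3² = 329
v_rel = (-7, -4),  |v_rel|² = 65;  v_rel·d = (-7)·(-17) + (-4)·(-7) = 147
65·t² − 294·t + 329 = 0  ⇒  m = 147² − 65·329 = 224
m = 224 > 0,  v_rel·d = 147 > 0  ⇒  inside

inside=yes margin=224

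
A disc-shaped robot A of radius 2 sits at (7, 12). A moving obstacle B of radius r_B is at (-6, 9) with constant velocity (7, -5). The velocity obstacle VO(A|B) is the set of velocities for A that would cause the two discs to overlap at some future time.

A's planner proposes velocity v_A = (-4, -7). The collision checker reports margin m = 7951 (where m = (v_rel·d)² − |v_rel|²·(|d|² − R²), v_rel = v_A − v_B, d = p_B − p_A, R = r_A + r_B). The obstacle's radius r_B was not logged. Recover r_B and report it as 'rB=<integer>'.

m = 7951
d = (-13, -3);  v_rel = (-11, -2),  |v_rel|² = 125
v_rel×d = (-11)·(-3) − (-2)·(-13) = 7
since m = R²·125 − 7²:  R² = (49 + 7951) / 125 = 64
R = √64 = 8  ⇒  r_B = 8 − 2 = 6

rB=6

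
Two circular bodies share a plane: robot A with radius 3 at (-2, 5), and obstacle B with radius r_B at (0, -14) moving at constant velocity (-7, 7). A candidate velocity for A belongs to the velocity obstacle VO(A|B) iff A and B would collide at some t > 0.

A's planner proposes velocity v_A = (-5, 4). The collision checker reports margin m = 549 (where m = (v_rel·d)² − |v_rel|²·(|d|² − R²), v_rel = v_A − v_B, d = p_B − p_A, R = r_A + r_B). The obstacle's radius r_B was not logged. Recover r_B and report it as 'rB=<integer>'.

m = 549
d = (2, -19);  v_rel = (2, -3),  |v_rel|² = 13
v_rel×d = (2)·(-19) − (-3)·(2) = -32
since m = R²·13 − (-32)²:  R² = (1024 + 549) / 13 = 121
R = √121 = 11  ⇒  r_B = 11 − 3 = 8

rB=8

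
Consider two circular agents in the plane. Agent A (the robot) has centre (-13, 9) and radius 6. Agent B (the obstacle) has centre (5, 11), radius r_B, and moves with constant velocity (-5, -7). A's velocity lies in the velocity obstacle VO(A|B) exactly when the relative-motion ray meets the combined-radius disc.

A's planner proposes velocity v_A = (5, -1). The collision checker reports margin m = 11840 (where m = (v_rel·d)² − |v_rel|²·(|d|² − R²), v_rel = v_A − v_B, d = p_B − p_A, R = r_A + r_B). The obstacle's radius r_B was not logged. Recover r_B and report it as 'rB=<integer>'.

m = 11840
d = (18, 2);  v_rel = (10, 6),  |v_rel|² = 136
v_rel×d = (10)·(2) − (6)·(18) = -88
since m = R²·136 − (-88)²:  R² = (7744 + 11840) / 136 = 144
R = √144 = 12  ⇒  r_B = 12 − 6 = 6

rB=6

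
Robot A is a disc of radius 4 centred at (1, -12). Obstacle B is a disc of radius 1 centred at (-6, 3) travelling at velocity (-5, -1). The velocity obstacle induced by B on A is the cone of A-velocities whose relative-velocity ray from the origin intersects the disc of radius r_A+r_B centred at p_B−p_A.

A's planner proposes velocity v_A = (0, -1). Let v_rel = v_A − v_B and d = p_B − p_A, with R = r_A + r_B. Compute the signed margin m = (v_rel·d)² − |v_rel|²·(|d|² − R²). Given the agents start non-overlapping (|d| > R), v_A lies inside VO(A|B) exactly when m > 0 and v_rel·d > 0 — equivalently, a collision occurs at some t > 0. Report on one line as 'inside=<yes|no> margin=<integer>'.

d = (-7, 15),  |d|² = 274;  R = 4+1 = 5,  c = 274−5² = 249
v_rel = (5, 0),  |v_rel|² = 25;  v_rel·d = (5)·(-7) + (0)·(15) = -35
25·t² + 70·t + 249 = 0  ⇒  m = (-35)² − 25·249 = -5000
m = -5000 < 0,  v_rel·d = -35 < 0  ⇒  outside

inside=no margin=-5000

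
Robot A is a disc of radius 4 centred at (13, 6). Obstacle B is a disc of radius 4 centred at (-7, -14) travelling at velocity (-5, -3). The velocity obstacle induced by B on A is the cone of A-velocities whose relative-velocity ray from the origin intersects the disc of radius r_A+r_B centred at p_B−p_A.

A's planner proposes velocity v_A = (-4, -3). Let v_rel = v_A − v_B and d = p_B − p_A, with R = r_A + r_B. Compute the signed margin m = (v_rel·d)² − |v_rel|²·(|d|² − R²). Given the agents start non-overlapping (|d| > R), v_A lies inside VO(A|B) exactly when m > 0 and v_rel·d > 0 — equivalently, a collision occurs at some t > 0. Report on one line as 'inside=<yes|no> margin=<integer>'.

d = (-20, -20),  |d|² = 800;  R = 4+4 = 8,  c = 800−8² = 736
v_rel = (1, 0),  |v_rel|² = 1;  v_rel·d = (1)·(-20) + (0)·(-20) = -20
1·t² + 40·t + 736 = 0  ⇒  m = (-20)² − 1·736 = -336
m = -336 < 0,  v_rel·d = -20 < 0  ⇒  outside

inside=no margin=-336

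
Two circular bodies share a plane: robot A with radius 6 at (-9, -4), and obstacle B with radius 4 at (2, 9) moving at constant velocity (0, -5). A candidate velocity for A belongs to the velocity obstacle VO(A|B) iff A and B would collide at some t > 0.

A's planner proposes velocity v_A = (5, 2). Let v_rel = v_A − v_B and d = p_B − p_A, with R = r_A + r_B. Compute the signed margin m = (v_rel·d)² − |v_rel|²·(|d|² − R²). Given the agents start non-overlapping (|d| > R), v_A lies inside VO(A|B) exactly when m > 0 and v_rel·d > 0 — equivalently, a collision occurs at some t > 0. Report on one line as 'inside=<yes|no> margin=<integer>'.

d = (11, 13),  |d|² = 290;  R = 6+4 = 10,  c = 290−10² = 190
v_rel = (5, 7),  |v_rel|² = 74;  v_rel·d = (5)·(11) + (7)·(13) = 146
74·t² − 292·t + 190 = 0  ⇒  m = 146² − 74·190 = 7256
m = 7256 > 0,  v_rel·d = 146 > 0  ⇒  inside

inside=yes margin=7256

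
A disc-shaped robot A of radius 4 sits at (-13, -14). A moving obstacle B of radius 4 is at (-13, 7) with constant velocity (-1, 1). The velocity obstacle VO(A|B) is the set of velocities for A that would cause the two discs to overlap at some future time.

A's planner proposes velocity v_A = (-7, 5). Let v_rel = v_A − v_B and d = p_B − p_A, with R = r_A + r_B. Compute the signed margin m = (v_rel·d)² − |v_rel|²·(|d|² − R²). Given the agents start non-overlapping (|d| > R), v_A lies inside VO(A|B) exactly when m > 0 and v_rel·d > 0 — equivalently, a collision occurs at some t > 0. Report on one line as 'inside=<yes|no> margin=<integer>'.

d = (0, 21),  |d|² = 441;  R = 4+4 = 8,  c = 441−8² = 377
v_rel = (-6, 4),  |v_rel|² = 52;  v_rel·d = (-6)·(0) + (4)·(21) = 84
52·t² − 168·t + 377 = 0  ⇒  m = 84² − 52·377 = -12548
m = -12548 < 0,  v_rel·d = 84 > 0  ⇒  outside

inside=no margin=-12548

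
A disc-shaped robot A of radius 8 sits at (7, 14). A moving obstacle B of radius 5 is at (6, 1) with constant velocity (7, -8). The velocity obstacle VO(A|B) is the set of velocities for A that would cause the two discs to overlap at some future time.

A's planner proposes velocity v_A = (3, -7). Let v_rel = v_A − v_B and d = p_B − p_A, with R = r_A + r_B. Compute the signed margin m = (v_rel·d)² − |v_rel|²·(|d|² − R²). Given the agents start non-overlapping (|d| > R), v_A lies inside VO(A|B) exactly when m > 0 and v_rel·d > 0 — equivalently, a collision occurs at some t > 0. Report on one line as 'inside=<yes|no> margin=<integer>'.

d = (-1, -13),  |d|² = 170;  R = 8+5 = 13,  c = 170−13² = 1
v_rel = (-4, 1),  |v_rel|² = 17;  v_rel·d = (-4)·(-1) + (1)·(-13) = -9
17·t² + 18·t + 1 = 0  ⇒  m = (-9)² − 17·1 = 64
m = 64 > 0,  v_rel·d = -9 < 0  ⇒  outside

inside=no margin=64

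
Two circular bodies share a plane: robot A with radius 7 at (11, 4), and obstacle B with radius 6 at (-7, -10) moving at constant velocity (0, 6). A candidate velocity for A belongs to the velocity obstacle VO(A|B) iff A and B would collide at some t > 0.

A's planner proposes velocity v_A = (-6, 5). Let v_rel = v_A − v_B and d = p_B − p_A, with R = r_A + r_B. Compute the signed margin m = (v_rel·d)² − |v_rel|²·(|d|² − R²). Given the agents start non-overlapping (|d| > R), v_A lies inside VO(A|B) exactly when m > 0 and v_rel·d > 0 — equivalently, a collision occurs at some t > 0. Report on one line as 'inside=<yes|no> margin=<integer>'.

d = (-18, -14),  |d|² = 520;  R = 7+6 = 13,  c = 520−13² = 351
v_rel = (-6, -1),  |v_rel|² = 37;  v_rel·d = (-6)·(-18) + (-1)·(-14) = 122
37·t² − 244·t + 351 = 0  ⇒  m = 122² − 37·351 = 1897
m = 1897 > 0,  v_rel·d = 122 > 0  ⇒  inside

inside=yes margin=1897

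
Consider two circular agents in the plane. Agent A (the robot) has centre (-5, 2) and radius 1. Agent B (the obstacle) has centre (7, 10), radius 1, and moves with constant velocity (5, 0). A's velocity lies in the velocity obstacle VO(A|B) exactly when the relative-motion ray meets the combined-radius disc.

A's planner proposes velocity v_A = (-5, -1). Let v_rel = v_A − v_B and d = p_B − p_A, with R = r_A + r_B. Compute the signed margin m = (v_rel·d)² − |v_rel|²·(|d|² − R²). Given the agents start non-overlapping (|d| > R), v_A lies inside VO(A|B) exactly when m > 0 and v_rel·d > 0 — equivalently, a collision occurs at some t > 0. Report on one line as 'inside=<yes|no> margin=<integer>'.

d = (12, 8),  |d|² = 208;  R = 1+1 = 2,  c = 208−2² = 204
v_rel = (-10, -1),  |v_rel|² = 101;  v_rel·d = (-10)·(12) + (-1)·(8) = -128
101·t² + 256·t + 204 = 0  ⇒  m = (-128)² − 101·204 = -4220
m = -4220 < 0,  v_rel·d = -128 < 0  ⇒  outside

inside=no margin=-4220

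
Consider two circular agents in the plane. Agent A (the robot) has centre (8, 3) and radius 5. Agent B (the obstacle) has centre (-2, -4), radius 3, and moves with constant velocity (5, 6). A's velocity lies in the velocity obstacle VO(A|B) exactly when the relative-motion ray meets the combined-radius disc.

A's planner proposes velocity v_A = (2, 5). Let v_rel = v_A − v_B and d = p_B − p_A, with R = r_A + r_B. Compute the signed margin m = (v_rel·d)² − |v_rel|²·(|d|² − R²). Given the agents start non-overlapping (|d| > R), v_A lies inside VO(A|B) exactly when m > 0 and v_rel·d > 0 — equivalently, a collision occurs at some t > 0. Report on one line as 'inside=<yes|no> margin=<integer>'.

d = (-10, -7),  |d|² = 149;  R = 5+3 = 8,  c = 149−8² = 85
v_rel = (-3, -1),  |v_rel|² = 10;  v_rel·d = (-3)·(-10) + (-1)·(-7) = 37
10·t² − 74·t + 85 = 0  ⇒  m = 37² − 10·85 = 519
m = 519 > 0,  v_rel·d = 37 > 0  ⇒  inside

inside=yes margin=519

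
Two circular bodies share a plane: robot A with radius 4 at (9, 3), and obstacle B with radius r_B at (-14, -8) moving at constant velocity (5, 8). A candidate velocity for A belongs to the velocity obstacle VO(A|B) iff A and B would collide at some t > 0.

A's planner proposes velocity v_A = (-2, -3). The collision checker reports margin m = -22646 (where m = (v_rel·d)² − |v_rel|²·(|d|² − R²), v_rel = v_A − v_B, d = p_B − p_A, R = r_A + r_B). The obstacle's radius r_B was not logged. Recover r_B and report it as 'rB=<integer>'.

m = -22646
d = (-23, -11);  v_rel = (-7, -11),  |v_rel|² = 170
v_rel×d = (-7)·(-11) − (-11)·(-23) = -176
since m = R²·170 − (-176)²:  R² = (30976 + -22646) / 170 = 49
R = √49 = 7  ⇒  r_B = 7 − 4 = 3

rB=3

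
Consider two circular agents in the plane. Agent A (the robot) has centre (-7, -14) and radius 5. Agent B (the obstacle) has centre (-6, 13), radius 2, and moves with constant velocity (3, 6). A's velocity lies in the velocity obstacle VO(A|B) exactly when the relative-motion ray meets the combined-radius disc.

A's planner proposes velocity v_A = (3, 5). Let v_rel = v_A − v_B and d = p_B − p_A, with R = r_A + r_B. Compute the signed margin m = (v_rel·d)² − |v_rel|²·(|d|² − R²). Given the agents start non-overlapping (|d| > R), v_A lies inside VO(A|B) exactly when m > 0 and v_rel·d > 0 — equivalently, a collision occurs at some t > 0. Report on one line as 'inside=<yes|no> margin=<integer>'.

d = (1, 27),  |d|² = 730;  R = 5+2 = 7,  c = 730−7² = 681
v_rel = (0, -1),  |v_rel|² = 1;  v_rel·d = (0)·(1) + (-1)·(27) = -27
1·t² + 54·t + 681 = 0  ⇒  m = (-27)² − 1·681 = 48
m = 48 > 0,  v_rel·d = -27 < 0  ⇒  outside

inside=no margin=48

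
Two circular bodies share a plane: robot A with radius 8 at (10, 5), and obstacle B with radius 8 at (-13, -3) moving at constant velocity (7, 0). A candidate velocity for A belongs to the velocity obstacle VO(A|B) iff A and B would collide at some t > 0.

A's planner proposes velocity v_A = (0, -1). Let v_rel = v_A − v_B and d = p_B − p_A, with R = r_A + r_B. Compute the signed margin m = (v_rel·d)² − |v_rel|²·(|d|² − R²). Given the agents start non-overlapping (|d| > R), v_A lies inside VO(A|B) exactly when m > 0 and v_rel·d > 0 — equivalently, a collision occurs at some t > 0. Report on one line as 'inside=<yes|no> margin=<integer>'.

d = (-23, -8),  |d|² = 593;  R = 8+8 = 16,  c = 593−16² = 337
v_rel = (-7, -1),  |v_rel|² = 50;  v_rel·d = (-7)·(-23) + (-1)·(-8) = 169
50·t² − 338·t + 337 = 0  ⇒  m = 169² − 50·337 = 11711
m = 11711 > 0,  v_rel·d = 169 > 0  ⇒  inside

inside=yes margin=11711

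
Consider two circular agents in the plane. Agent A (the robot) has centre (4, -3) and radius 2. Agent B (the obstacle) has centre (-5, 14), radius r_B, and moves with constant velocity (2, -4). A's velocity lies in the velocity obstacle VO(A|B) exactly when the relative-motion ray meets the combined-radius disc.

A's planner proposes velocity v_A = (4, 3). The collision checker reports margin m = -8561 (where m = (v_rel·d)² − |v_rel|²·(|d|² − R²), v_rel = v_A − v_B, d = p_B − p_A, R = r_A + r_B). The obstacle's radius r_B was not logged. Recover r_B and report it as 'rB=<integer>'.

m = -8561
d = (-9, 17);  v_rel = (2, 7),  |v_rel|² = 53
v_rel×d = (2)·(17) − (7)·(-9) = 97
since m = R²·53 − 97²:  R² = (9409 + -8561) / 53 = 16
R = √16 = 4  ⇒  r_B = 4 − 2 = 2

rB=2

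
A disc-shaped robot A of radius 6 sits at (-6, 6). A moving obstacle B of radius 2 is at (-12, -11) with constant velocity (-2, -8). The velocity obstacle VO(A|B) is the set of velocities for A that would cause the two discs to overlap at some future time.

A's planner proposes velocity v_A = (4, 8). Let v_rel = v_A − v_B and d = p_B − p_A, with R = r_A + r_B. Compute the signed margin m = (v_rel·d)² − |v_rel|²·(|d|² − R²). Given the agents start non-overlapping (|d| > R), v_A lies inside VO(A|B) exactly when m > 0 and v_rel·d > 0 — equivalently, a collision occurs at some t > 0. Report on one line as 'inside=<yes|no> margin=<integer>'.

d = (-6, -17),  |d|² = 325;  R = 6+2 = 8,  c = 325−8² = 261
v_rel = (6, 16),  |v_rel|² = 292;  v_rel·d = (6)·(-6) + (16)·(-17) = -308
292·t² + 616·t + 261 = 0  ⇒  m = (-308)² − 292·261 = 18652
m = 18652 > 0,  v_rel·d = -308 < 0  ⇒  outside

inside=no margin=18652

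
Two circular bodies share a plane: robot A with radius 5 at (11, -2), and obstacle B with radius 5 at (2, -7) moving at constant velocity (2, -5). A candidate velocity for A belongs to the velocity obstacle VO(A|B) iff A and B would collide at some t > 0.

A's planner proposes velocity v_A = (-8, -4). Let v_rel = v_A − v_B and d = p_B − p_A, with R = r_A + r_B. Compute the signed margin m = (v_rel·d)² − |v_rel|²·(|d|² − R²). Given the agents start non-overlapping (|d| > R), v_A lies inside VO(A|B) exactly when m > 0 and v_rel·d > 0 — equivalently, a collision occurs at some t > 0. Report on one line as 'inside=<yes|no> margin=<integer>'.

d = (-9, -5),  |d|² = 106;  R = 5+5 = 10,  c = 106−10² = 6
v_rel = (-10, 1),  |v_rel|² = 101;  v_rel·d = (-10)·(-9) + (1)·(-5) = 85
101·t² − 170·t + 6 = 0  ⇒  m = 85² − 101·6 = 6619
m = 6619 > 0,  v_rel·d = 85 > 0  ⇒  inside

inside=yes margin=6619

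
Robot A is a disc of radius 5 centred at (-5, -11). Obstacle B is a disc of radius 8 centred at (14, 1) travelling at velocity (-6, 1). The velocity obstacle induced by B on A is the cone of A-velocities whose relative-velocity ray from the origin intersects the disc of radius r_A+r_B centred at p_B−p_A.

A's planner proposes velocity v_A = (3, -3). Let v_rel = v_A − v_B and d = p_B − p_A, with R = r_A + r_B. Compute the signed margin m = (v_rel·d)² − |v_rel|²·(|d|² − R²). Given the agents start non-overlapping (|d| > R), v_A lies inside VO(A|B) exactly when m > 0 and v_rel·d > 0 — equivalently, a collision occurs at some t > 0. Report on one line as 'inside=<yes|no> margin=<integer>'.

d = (19, 12),  |d|² = 505;  R = 5+8 = 13,  c = 505−13² = 336
v_rel = (9, -4),  |v_rel|² = 97;  v_rel·d = (9)·(19) + (-4)·(12) = 123
97·t² − 246·t + 336 = 0  ⇒  m = 123² − 97·336 = -17463
m = -17463 < 0,  v_rel·d = 123 > 0  ⇒  outside

inside=no margin=-17463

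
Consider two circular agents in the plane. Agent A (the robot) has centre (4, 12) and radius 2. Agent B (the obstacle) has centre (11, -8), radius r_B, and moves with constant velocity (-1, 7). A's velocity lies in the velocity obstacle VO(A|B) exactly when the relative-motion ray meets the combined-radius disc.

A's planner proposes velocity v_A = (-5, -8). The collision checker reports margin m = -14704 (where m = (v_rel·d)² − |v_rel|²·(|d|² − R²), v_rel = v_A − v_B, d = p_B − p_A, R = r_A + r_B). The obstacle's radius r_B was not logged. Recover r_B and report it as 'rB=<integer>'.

m = -14704
d = (7, -20);  v_rel = (-4, -15),  |v_rel|² = 241
v_rel×d = (-4)·(-20) − (-15)·(7) = 185
since m = R²·241 − 185²:  R² = (34225 + -14704) / 241 = 81
R = √81 = 9  ⇒  r_B = 9 − 2 = 7

rB=7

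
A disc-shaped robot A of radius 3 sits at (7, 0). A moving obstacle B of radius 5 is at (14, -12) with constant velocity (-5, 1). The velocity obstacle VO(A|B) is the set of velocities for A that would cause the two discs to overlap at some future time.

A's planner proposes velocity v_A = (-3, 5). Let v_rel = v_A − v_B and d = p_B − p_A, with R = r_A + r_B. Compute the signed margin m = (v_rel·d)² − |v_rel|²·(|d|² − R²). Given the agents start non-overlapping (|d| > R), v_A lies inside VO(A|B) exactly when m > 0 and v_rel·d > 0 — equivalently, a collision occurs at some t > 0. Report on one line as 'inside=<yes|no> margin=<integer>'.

d = (7, -12),  |d|² = 193;  R = 3+5 = 8,  c = 193−8² = 129
v_rel = (2, 4),  |v_rel|² = 20;  v_rel·d = (2)·(7) + (4)·(-12) = -34
20·t² + 68·t + 129 = 0  ⇒  m = (-34)² − 20·129 = -1424
m = -1424 < 0,  v_rel·d = -34 < 0  ⇒  outside

inside=no margin=-1424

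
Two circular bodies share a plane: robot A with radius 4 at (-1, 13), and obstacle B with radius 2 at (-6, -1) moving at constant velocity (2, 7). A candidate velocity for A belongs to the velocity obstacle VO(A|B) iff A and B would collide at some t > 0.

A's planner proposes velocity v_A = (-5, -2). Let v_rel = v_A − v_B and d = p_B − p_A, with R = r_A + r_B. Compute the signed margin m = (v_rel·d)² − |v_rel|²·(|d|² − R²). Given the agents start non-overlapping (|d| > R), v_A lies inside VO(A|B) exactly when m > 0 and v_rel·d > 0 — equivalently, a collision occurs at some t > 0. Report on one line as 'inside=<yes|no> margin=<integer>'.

d = (-5, -14),  |d|² = 221;  R = 4+2 = 6,  c = 221−6² = 185
v_rel = (-7, -9),  |v_rel|² = 130;  v_rel·d = (-7)·(-5) + (-9)·(-14) = 161
130·t² − 322·t + 185 = 0  ⇒  m = 161² − 130·185 = 1871
m = 1871 > 0,  v_rel·d = 161 > 0  ⇒  inside

inside=yes margin=1871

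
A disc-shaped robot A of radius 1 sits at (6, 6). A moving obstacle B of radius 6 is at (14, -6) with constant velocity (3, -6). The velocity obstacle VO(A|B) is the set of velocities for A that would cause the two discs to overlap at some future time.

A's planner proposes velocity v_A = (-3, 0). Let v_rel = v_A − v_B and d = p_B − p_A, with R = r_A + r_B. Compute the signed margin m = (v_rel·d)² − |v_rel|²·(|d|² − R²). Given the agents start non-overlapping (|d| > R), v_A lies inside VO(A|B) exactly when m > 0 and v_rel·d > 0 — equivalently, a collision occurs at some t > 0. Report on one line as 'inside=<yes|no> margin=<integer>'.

d = (8, -12),  |d|² = 208;  R = 1+6 = 7,  c = 208−7² = 159
v_rel = (-6, 6),  |v_rel|² = 72;  v_rel·d = (-6)·(8) + (6)·(-12) = -120
72·t² + 240·t + 159 = 0  ⇒  m = (-120)² − 72·159 = 2952
m = 2952 > 0,  v_rel·d = -120 < 0  ⇒  outside

inside=no margin=2952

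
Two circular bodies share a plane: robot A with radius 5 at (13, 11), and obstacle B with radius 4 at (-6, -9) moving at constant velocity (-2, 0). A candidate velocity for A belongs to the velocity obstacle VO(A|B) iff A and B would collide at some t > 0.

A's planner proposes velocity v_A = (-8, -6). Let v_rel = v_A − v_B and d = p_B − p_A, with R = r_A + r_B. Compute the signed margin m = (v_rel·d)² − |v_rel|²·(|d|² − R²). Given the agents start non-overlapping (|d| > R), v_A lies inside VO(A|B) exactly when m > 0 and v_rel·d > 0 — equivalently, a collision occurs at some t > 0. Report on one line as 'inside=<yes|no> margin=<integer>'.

d = (-19, -20),  |d|² = 761;  R = 5+4 = 9,  c = 761−9² = 680
v_rel = (-6, -6),  |v_rel|² = 72;  v_rel·d = (-6)·(-19) + (-6)·(-20) = 234
72·t² − 468·t + 680 = 0  ⇒  m = 234² − 72·680 = 5796
m = 5796 > 0,  v_rel·d = 234 > 0  ⇒  inside

inside=yes margin=5796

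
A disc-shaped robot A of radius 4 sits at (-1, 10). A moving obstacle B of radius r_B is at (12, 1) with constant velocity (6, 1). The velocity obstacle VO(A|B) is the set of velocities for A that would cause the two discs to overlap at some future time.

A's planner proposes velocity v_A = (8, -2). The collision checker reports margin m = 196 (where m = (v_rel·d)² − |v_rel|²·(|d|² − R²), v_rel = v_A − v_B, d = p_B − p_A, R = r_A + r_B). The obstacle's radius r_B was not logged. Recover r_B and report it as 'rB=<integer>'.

m = 196
d = (13, -9);  v_rel = (2, -3),  |v_rel|² = 13
v_rel×d = (2)·(-9) − (-3)·(13) = 21
since m = R²·13 − 21²:  R² = (441 + 196) / 13 = 49
R = √49 = 7  ⇒  r_B = 7 − 4 = 3

rB=3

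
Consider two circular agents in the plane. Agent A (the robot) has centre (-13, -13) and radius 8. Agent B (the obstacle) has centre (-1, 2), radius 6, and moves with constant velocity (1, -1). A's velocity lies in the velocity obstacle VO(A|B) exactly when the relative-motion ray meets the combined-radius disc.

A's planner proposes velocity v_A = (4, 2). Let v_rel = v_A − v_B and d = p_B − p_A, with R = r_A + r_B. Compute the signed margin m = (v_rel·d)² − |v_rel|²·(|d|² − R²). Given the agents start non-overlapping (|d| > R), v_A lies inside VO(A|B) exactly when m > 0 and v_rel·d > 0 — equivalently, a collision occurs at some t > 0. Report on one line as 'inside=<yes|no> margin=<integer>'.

d = (12, 15),  |d|² = 369;  R = 8+6 = 14,  c = 369−14² = 173
v_rel = (3, 3),  |v_rel|² = 18;  v_rel·d = (3)·(12) + (3)·(15) = 81
18·t² − 162·t + 173 = 0  ⇒  m = 81² − 18·173 = 3447
m = 3447 > 0,  v_rel·d = 81 > 0  ⇒  inside

inside=yes margin=3447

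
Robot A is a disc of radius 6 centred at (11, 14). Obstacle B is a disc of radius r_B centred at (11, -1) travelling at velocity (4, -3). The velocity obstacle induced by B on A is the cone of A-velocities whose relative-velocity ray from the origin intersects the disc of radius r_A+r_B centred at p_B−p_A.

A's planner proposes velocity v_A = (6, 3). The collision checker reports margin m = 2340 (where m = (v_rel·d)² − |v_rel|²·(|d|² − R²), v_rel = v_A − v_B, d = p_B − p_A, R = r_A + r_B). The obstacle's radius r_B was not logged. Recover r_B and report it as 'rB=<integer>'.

m = 2340
d = (0, -15);  v_rel = (2, 6),  |v_rel|² = 40
v_rel×d = (2)·(-15) − (6)·(0) = -30
since m = R²·40 − (-30)²:  R² = (900 + 2340) / 40 = 81
R = √81 = 9  ⇒  r_B = 9 − 6 = 3

rB=3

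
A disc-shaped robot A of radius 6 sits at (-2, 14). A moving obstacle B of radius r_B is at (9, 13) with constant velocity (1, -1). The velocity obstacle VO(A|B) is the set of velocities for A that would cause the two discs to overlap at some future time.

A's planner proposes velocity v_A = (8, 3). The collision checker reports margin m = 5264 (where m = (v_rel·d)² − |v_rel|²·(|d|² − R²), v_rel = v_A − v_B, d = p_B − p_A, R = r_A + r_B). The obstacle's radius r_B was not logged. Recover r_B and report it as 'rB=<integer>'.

m = 5264
d = (11, -1);  v_rel = (7, 4),  |v_rel|² = 65
v_rel×d = (7)·(-1) − (4)·(11) = -51
since m = R²·65 − (-51)²:  R² = (2601 + 5264) / 65 = 121
R = √121 = 11  ⇒  r_B = 11 − 6 = 5

rB=5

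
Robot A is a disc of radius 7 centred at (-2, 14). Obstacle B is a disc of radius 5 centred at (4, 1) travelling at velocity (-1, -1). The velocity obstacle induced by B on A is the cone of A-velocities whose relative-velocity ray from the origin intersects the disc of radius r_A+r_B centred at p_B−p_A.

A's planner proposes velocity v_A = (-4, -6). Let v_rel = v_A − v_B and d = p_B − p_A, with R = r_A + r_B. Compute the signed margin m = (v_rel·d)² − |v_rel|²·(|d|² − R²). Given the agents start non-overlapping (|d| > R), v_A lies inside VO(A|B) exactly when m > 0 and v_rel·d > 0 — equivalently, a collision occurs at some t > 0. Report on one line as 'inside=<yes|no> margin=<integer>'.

d = (6, -13),  |d|² = 205;  R = 7+5 = 12,  c = 205−12² = 61
v_rel = (-3, -5),  |v_rel|² = 34;  v_rel·d = (-3)·(6) + (-5)·(-13) = 47
34·t² − 94·t + 61 = 0  ⇒  m = 47² − 34·61 = 135
m = 135 > 0,  v_rel·d = 47 > 0  ⇒  inside

inside=yes margin=135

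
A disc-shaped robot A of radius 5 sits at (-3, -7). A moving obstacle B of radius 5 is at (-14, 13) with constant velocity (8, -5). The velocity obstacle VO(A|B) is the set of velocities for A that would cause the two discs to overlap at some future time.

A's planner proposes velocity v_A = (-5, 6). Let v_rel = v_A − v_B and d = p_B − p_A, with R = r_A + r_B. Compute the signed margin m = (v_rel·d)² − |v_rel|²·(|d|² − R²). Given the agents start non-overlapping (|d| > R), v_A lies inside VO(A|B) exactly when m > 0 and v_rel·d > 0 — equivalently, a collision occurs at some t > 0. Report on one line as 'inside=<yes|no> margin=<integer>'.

d = (-11, 20),  |d|² = 521;  R = 5+5 = 10,  c = 521−10² = 421
v_rel = (-13, 11),  |v_rel|² = 290;  v_rel·d = (-13)·(-11) + (11)·(20) = 363
290·t² − 726·t + 421 = 0  ⇒  m = 363² − 290·421 = 9679
m = 9679 > 0,  v_rel·d = 363 > 0  ⇒  inside

inside=yes margin=9679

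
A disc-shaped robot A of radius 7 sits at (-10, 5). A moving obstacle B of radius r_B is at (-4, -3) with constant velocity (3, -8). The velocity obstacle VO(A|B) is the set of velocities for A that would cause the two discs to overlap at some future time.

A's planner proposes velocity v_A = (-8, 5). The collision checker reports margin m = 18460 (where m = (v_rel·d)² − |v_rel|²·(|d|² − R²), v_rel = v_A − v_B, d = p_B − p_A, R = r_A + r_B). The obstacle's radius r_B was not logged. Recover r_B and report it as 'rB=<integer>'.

m = 18460
d = (6, -8);  v_rel = (-11, 13),  |v_rel|² = 290
v_rel×d = (-11)·(-8) − (13)·(6) = 10
since m = R²·290 − 10²:  R² = (100 + 18460) / 290 = 64
R = √64 = 8  ⇒  r_B = 8 − 7 = 1

rB=1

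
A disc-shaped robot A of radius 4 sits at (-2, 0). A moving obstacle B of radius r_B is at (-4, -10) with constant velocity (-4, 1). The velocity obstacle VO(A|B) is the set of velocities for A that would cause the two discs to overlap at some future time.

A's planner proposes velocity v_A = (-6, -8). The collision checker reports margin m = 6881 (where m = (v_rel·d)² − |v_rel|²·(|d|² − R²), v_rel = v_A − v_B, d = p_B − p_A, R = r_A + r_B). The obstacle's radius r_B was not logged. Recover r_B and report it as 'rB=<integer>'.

m = 6881
d = (-2, -10);  v_rel = (-2, -9),  |v_rel|² = 85
v_rel×d = (-2)·(-10) − (-9)·(-2) = 2
since m = R²·85 − 2²:  R² = (4 + 6881) / 85 = 81
R = √81 = 9  ⇒  r_B = 9 − 4 = 5

rB=5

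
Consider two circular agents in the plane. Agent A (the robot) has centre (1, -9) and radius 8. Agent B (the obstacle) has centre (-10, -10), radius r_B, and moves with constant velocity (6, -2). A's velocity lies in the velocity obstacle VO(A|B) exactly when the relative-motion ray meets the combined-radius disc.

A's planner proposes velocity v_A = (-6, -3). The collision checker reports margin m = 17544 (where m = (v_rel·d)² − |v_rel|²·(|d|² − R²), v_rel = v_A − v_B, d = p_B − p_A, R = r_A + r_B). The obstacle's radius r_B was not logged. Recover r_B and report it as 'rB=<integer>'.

m = 17544
d = (-11, -1);  v_rel = (-12, -1),  |v_rel|² = 145
v_rel×d = (-12)·(-1) − (-1)·(-11) = 1
since m = R²·145 − 1²:  R² = (1 + 17544) / 145 = 121
R = √121 = 11  ⇒  r_B = 11 − 8 = 3

rB=3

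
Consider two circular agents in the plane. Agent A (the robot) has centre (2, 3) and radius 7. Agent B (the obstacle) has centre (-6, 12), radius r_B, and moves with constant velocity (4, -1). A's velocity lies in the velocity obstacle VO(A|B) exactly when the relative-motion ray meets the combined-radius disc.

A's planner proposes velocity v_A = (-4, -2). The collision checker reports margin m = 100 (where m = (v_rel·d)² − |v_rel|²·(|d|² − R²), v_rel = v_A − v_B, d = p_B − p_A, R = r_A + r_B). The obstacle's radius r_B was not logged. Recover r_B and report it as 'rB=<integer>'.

m = 100
d = (-8, 9);  v_rel = (-8, -1),  |v_rel|² = 65
v_rel×d = (-8)·(9) − (-1)·(-8) = -80
since m = R²·65 − (-80)²:  R² = (6400 + 100) / 65 = 100
R = √100 = 10  ⇒  r_B = 10 − 7 = 3

rB=3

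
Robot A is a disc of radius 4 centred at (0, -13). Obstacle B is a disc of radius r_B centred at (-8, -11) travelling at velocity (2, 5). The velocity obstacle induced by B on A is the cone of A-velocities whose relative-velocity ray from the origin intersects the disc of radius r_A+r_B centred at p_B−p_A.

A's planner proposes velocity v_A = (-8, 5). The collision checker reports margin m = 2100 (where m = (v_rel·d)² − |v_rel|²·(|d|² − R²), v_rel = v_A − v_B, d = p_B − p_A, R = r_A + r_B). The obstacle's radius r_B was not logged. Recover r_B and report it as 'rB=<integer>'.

m = 2100
d = (-8, 2);  v_rel = (-10, 0),  |v_rel|² = 100
v_rel×d = (-10)·(2) − (0)·(-8) = -20
since m = R²·100 − (-20)²:  R² = (400 + 2100) / 100 = 25
R = √25 = 5  ⇒  r_B = 5 − 4 = 1

rB=1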